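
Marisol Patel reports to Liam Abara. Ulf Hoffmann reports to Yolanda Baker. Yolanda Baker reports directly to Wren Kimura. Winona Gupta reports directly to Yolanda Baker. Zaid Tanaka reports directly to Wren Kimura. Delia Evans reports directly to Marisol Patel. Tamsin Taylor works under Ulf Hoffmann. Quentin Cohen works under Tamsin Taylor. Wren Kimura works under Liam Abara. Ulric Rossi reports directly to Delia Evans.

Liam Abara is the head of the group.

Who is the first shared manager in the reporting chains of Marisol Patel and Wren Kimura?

Marisol Patel's chain of managers is Liam Abara. Wren Kimura's chain of managers is Liam Abara. The first manager that appears in both chains is Liam Abara.

Liam Abara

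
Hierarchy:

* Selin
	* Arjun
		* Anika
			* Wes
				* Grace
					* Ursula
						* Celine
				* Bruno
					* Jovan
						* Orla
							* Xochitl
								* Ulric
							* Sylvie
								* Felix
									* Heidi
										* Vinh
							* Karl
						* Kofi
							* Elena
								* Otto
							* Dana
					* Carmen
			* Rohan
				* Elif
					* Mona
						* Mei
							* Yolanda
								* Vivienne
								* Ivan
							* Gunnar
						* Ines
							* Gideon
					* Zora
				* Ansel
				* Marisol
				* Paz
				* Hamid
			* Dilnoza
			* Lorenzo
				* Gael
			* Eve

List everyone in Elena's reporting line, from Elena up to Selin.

Elena -> Kofi -> Jovan -> Bruno -> Wes -> Anika -> Arjun -> Selin

Elena reports to Kofi. Kofi reports to Jovan. Jovan reports to Bruno. Bruno reports to Wes. Wes reports to Anika. Anika reports to Arjun. Arjun reports to Selin. Selin is at the top.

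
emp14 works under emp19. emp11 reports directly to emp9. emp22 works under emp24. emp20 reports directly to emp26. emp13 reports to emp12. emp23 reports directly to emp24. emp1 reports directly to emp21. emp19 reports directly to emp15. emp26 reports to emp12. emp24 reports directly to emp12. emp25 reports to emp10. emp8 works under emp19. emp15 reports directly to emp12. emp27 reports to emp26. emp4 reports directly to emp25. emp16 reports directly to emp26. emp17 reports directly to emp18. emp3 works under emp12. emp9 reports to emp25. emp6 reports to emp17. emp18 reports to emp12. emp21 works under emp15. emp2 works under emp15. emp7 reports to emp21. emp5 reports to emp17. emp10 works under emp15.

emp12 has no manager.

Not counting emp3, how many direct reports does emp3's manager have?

emp3 reports to emp12. emp12's other direct reports are emp15, emp18, emp13, emp24, emp26 — 5 peers.

5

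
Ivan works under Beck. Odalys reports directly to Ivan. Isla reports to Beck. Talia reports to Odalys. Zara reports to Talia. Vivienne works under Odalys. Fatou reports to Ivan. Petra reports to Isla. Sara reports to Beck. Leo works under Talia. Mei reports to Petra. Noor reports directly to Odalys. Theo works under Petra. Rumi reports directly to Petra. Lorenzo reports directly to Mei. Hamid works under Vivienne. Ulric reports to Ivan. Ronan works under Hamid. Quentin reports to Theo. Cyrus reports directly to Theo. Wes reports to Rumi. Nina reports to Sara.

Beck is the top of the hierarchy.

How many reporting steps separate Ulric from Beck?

2

Chain from Ulric up to Beck: Ulric → Ivan → Beck. That is 2 steps up, so Ulric is 2 levels below Beck.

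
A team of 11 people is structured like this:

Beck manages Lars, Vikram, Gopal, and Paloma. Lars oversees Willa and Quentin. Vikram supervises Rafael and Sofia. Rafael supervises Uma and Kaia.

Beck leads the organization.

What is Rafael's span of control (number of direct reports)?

Rafael directly manages Uma, Kaia. That is 2 direct reports.

2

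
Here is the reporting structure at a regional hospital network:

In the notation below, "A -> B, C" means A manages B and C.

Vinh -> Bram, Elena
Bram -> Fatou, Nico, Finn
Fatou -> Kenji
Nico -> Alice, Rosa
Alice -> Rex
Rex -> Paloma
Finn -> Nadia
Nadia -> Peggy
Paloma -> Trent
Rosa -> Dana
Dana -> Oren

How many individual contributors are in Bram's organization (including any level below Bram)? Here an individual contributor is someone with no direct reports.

4

The people in Bram's organization with no one reporting to them are Peggy, Oren, Trent, Kenji. That is 4.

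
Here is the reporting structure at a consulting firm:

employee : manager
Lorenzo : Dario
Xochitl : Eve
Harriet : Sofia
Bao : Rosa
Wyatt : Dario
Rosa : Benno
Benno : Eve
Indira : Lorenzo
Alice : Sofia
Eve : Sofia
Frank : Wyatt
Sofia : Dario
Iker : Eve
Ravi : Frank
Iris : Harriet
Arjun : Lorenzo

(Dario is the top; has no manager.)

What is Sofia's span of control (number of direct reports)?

Sofia directly manages Harriet, Eve, Alice. That is 3 direct reports.

3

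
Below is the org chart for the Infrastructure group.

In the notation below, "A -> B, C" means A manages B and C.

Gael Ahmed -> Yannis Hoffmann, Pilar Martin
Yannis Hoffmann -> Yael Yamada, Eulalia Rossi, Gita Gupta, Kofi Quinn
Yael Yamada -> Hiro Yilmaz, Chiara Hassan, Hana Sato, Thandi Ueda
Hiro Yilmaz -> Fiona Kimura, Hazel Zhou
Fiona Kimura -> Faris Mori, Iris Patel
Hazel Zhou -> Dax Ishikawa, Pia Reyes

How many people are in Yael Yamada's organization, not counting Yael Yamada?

10

Yael Yamada directly manages Hiro Yilmaz, Chiara Hassan, Hana Sato, Thandi Ueda. Under Hiro Yilmaz: Hazel Zhou, Pia Reyes, Dax Ishikawa, Fiona Kimura, Iris Patel, Faris Mori (6). Chiara Hassan has no reports. Hana Sato has no reports. Thandi Ueda has no reports. So Yael Yamada's organization is 4 direct reports plus everyone under them: 7 + 1 + 1 + 1 = 10.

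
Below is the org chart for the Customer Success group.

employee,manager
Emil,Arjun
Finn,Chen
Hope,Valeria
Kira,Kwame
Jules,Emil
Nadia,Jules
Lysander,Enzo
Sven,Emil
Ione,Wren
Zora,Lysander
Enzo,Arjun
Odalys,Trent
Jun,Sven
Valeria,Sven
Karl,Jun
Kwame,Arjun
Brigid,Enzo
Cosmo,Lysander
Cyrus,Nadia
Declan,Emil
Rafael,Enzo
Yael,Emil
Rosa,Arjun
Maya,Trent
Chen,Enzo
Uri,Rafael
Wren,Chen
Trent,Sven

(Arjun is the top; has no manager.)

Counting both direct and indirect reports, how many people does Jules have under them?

2

Jules directly manages Nadia. Under Nadia: Cyrus (1). That's 2 in total.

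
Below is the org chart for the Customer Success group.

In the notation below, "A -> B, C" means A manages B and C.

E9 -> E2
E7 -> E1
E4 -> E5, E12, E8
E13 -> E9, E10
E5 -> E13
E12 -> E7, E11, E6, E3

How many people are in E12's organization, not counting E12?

5

E12 directly manages E7, E11, E6, E3. Under E7: E1 (1). E11 has no reports. E6 has no reports. E3 has no reports. So E12's organization is 4 direct reports plus everyone under them: 2 + 1 + 1 + 1 = 5.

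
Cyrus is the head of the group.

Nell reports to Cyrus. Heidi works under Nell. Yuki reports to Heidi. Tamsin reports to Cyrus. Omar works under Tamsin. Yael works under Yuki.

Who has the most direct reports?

Direct-report counts: Cyrus has 2; Tamsin has 1; Nell has 1; Heidi has 1; Yuki has 1. The largest is 2, held by Cyrus.

Cyrus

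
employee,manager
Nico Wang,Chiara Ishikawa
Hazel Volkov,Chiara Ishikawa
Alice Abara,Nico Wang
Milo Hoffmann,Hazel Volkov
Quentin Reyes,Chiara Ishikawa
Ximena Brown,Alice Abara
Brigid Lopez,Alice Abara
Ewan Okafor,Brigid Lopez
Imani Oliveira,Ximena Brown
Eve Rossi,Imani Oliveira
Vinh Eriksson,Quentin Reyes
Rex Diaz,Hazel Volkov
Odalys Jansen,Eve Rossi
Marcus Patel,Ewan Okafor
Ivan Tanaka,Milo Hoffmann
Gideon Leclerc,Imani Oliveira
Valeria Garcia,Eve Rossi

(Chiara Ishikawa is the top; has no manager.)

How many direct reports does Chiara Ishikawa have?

3

Chiara Ishikawa directly manages Nico Wang, Hazel Volkov, Quentin Reyes. That is 3 direct reports.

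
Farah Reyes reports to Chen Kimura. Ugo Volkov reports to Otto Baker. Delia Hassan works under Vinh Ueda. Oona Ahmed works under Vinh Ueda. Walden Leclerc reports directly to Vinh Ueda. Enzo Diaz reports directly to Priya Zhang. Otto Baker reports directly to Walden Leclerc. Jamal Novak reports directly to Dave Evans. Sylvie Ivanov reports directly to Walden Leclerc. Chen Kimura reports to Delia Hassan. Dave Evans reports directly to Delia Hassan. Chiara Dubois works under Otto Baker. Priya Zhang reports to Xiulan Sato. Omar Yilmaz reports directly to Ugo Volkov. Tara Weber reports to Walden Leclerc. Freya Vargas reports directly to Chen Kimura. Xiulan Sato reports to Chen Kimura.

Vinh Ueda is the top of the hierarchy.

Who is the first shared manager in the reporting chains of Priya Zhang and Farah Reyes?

Chen Kimura

Priya Zhang's chain of managers is Xiulan Sato, Chen Kimura, Delia Hassan, Vinh Ueda. Farah Reyes's chain of managers is Chen Kimura, Delia Hassan, Vinh Ueda. The first manager that appears in both chains is Chen Kimura.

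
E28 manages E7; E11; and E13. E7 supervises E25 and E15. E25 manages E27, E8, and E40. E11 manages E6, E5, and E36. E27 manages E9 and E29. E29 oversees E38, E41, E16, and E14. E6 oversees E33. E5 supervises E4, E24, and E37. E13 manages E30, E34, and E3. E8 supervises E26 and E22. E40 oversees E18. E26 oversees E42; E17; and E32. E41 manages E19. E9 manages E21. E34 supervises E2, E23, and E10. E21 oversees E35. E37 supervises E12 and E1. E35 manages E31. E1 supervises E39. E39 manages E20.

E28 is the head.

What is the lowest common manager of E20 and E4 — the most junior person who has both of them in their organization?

E20's chain of managers is E39, E1, E37, E5, E11, E28. E4's chain of managers is E5, E11, E28. The first manager that appears in both chains is E5.

E5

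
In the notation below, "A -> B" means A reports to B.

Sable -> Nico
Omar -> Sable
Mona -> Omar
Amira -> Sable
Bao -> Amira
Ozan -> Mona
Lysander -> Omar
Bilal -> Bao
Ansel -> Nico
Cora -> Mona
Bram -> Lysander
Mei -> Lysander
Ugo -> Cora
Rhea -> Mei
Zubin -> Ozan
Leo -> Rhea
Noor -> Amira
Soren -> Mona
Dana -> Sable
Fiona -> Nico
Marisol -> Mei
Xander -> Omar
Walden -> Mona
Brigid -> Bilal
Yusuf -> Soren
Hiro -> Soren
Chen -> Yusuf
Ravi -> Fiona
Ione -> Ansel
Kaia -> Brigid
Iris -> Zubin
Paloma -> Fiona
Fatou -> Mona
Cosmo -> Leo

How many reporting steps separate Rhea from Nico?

Chain from Rhea up to Nico: Rhea → Mei → Lysander → Omar → Sable → Nico. That is 5 steps up, so Rhea is 5 levels below Nico.

5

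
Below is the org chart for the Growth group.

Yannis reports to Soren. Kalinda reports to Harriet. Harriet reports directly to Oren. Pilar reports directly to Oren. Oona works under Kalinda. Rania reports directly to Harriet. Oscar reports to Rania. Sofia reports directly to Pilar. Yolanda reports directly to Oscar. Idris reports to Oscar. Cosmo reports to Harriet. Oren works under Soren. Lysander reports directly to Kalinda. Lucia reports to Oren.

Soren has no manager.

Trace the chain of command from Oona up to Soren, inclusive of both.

Oona reports to Kalinda. Kalinda reports to Harriet. Harriet reports to Oren. Oren reports to Soren. Soren is at the top.

Oona -> Kalinda -> Harriet -> Oren -> Soren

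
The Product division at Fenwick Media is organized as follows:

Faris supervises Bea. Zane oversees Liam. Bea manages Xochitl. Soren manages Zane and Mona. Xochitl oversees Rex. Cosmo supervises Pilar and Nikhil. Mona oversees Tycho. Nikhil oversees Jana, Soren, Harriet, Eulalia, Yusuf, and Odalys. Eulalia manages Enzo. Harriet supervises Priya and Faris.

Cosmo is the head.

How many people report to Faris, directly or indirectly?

Faris directly manages Bea. Under Bea: Xochitl, Rex (2). That's 3 in total.

3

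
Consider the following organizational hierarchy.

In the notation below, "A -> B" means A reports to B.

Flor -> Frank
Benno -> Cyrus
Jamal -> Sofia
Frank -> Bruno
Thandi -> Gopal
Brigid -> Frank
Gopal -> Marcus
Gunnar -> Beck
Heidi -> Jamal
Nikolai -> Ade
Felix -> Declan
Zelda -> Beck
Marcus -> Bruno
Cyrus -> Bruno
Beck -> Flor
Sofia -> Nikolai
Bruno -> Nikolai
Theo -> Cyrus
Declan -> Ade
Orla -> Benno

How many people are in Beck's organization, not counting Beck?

Beck directly manages Gunnar, Zelda. Gunnar has no reports. Zelda has no reports. So Beck's organization is 2 direct reports plus everyone under them: 1 + 1 = 2.

2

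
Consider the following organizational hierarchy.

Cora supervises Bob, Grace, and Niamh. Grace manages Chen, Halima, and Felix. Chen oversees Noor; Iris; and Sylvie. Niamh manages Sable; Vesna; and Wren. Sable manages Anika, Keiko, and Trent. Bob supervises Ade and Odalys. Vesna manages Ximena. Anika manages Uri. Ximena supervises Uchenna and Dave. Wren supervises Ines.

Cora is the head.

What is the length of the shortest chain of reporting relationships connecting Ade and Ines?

5

Ade is 2 levels below Cora, and Ines is 3 levels below Cora (their lowest common manager). The shortest path runs up from Ade to Cora and back down to Ines: 2 + 3 = 5 links.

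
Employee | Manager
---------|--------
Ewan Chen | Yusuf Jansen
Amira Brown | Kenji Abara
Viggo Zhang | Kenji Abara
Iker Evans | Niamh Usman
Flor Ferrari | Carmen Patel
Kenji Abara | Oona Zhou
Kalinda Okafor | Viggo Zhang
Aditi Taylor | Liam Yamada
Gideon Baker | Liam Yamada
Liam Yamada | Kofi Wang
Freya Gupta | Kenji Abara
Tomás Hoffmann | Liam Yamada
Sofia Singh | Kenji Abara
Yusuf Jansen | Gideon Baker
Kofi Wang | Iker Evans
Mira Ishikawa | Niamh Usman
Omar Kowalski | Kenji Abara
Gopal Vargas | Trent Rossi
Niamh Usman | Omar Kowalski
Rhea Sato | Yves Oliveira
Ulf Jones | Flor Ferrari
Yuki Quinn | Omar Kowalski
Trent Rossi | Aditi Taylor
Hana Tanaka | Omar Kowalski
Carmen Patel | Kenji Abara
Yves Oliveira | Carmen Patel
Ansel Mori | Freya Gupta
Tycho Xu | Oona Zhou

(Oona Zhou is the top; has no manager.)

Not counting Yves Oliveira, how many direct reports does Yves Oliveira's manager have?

1

Yves Oliveira reports to Carmen Patel. Carmen Patel's other direct reports are Flor Ferrari — 1 peer.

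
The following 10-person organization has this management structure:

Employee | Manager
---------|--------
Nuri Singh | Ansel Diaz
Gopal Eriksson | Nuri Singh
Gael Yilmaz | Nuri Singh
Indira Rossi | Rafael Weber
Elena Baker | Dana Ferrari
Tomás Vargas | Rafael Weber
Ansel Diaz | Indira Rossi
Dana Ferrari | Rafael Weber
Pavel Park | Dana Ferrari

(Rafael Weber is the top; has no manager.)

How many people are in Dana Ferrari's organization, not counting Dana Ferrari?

Dana Ferrari directly manages Elena Baker, Pavel Park. Elena Baker has no reports. Pavel Park has no reports. So Dana Ferrari's organization is 2 direct reports plus everyone under them: 1 + 1 = 2.

2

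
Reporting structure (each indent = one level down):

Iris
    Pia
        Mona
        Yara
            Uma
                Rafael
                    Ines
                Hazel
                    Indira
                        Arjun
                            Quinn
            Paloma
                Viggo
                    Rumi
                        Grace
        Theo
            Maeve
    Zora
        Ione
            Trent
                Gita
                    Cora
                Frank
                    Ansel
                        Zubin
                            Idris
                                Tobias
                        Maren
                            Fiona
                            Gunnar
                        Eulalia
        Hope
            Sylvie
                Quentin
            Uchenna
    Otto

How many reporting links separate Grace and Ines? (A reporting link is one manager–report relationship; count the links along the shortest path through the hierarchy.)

Grace is 4 levels below Yara, and Ines is 3 levels below Yara (their lowest common manager). The shortest path runs up from Grace to Yara and back down to Ines: 4 + 3 = 7 links.

7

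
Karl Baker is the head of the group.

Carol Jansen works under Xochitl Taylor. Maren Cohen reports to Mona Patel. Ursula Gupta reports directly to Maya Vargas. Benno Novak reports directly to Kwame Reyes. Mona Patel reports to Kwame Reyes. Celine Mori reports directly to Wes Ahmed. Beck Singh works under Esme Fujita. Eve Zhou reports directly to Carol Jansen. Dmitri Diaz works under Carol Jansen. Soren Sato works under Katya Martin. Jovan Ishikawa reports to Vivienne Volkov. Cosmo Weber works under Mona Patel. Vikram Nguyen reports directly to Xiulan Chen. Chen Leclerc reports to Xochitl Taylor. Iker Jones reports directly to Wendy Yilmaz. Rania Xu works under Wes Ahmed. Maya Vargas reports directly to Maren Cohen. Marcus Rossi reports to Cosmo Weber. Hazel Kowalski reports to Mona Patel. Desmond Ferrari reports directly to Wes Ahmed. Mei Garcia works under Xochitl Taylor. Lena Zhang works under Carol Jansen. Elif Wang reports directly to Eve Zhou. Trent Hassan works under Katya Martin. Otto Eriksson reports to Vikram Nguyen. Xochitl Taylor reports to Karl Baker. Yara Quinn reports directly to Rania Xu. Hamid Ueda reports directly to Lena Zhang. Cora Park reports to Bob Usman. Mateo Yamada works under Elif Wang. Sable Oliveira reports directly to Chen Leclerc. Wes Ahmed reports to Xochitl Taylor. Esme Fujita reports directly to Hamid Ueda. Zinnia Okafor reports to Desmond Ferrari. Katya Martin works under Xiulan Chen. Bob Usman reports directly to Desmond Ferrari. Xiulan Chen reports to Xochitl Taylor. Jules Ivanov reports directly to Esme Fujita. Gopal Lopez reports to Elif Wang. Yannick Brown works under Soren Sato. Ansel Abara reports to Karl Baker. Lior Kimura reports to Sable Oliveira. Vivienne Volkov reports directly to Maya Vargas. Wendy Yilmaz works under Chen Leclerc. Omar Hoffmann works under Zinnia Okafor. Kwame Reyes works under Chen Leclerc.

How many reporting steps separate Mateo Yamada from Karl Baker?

5

Chain from Mateo Yamada up to Karl Baker: Mateo Yamada → Elif Wang → Eve Zhou → Carol Jansen → Xochitl Taylor → Karl Baker. That is 5 steps up, so Mateo Yamada is 5 levels below Karl Baker.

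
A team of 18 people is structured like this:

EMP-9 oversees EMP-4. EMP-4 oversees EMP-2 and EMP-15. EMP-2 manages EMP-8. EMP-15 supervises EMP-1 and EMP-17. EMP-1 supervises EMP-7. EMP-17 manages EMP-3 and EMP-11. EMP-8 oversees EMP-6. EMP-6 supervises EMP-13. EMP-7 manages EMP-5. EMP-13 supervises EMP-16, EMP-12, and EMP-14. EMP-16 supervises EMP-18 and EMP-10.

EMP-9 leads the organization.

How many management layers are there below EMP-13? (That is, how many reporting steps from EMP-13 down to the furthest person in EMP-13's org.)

The longest chain under EMP-13 runs EMP-13 → EMP-16 → EMP-10, which is 2 levels below EMP-13.

2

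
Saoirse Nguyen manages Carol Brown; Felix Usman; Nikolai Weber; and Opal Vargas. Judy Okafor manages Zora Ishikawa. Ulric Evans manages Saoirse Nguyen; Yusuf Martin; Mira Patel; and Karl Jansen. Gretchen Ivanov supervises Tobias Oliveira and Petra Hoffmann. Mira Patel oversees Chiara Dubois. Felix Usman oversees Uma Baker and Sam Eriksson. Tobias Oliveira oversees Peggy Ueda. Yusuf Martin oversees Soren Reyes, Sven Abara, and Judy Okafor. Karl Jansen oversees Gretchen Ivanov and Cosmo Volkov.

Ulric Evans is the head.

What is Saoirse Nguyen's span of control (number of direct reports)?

Saoirse Nguyen directly manages Carol Brown, Felix Usman, Nikolai Weber, Opal Vargas. That is 4 direct reports.

4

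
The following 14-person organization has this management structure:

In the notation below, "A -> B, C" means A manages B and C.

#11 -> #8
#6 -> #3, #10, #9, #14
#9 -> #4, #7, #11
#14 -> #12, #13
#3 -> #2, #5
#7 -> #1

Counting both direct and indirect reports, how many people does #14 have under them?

#14 directly manages #12, #13. #12 has no reports. #13 has no reports. So #14's organization is 2 direct reports plus everyone under them: 1 + 1 = 2.

2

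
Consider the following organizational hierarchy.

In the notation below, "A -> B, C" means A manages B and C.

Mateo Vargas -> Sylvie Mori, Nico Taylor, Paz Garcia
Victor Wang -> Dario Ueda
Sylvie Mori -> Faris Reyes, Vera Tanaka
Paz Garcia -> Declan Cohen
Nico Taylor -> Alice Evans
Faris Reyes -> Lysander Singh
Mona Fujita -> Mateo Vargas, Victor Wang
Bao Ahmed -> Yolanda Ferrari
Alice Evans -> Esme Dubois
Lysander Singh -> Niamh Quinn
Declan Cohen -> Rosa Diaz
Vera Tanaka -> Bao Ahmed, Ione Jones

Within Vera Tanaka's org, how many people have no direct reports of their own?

2

The people in Vera Tanaka's organization with no one reporting to them are Ione Jones, Yolanda Ferrari. That is 2.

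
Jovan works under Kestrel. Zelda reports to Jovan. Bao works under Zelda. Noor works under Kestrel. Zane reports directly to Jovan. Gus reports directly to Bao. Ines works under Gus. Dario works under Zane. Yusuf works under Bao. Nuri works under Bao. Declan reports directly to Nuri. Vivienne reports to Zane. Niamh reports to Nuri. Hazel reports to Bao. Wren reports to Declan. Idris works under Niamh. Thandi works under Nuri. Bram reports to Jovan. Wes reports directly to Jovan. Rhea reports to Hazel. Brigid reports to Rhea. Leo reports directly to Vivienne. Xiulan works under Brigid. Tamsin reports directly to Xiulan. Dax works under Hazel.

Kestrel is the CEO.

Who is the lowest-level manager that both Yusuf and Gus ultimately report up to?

Bao

Yusuf's chain of managers is Bao, Zelda, Jovan, Kestrel. Gus's chain of managers is Bao, Zelda, Jovan, Kestrel. The first manager that appears in both chains is Bao.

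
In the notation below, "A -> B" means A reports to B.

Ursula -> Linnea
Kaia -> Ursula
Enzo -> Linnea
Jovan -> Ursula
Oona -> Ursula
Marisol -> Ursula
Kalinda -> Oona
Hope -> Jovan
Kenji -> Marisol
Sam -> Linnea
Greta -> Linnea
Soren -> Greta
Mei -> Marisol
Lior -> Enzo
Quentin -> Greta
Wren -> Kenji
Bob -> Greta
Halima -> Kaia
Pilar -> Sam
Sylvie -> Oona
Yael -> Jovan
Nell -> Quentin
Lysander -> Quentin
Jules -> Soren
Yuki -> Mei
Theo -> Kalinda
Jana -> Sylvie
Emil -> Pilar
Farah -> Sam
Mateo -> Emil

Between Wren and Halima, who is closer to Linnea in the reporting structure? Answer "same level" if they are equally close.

Wren is 4 levels below Linnea; Halima is 3. Halima is higher.

Halima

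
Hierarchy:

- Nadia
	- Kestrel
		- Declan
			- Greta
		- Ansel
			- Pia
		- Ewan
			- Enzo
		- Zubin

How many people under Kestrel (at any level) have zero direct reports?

4

The people in Kestrel's organization with no one reporting to them are Zubin, Enzo, Pia, Greta. That is 4.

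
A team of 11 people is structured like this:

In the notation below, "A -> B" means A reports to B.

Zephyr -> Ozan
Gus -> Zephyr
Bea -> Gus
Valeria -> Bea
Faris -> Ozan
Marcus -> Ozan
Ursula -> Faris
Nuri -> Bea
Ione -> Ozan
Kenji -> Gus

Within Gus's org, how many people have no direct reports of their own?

The people in Gus's organization with no one reporting to them are Kenji, Nuri, Valeria. That is 3.

3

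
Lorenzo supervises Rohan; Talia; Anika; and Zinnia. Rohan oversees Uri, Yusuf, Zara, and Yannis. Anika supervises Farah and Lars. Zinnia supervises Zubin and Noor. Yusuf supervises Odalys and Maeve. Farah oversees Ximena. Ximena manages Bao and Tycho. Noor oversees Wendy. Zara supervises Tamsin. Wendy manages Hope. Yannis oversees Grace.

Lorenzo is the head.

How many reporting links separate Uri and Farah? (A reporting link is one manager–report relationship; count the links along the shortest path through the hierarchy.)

4

Uri is 2 levels below Lorenzo, and Farah is 2 levels below Lorenzo (their lowest common manager). The shortest path runs up from Uri to Lorenzo and back down to Farah: 2 + 2 = 4 links.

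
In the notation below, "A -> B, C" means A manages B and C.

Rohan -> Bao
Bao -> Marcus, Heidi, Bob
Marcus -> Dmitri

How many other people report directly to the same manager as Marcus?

Marcus reports to Bao. Bao's other direct reports are Heidi, Bob — 2 peers.

2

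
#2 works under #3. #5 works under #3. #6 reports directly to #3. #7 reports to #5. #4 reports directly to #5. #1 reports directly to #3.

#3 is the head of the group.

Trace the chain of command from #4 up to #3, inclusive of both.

#4 reports to #5. #5 reports to #3. #3 is at the top.

#4 -> #5 -> #3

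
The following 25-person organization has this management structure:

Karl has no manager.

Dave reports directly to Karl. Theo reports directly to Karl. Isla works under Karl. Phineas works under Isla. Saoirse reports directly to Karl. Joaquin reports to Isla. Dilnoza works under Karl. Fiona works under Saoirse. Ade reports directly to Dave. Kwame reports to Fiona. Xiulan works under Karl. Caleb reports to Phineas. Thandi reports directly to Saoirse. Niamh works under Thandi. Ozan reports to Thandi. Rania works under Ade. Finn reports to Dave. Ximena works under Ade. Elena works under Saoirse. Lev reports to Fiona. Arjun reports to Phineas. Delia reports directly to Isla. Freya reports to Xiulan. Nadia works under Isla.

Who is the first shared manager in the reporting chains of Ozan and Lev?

Ozan's chain of managers is Thandi, Saoirse, Karl. Lev's chain of managers is Fiona, Saoirse, Karl. The first manager that appears in both chains is Saoirse.

Saoirse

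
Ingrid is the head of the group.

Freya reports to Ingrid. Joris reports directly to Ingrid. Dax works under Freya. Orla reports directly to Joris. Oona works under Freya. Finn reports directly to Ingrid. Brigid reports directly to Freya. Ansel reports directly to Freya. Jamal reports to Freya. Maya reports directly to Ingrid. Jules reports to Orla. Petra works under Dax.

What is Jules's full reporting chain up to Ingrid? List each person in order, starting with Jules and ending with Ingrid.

Jules reports to Orla. Orla reports to Joris. Joris reports to Ingrid. Ingrid is at the top.

Jules -> Orla -> Joris -> Ingrid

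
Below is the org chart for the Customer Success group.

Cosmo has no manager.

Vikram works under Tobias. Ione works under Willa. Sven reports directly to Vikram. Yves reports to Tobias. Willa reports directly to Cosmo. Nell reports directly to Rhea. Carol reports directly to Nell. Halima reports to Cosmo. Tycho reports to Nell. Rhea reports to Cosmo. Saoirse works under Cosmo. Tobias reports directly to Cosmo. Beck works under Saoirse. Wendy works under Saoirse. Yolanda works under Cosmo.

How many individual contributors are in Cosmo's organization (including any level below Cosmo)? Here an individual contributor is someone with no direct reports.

The people in Cosmo's organization with no one reporting to them are Yolanda, Tycho, Carol, Ione, Beck, Wendy, Halima, Sven, Yves. That is 9.

9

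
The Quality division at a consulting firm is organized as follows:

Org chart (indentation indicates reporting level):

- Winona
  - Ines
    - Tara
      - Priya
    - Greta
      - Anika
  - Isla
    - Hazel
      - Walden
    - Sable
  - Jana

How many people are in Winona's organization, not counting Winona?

Winona directly manages Ines, Isla, Jana. Under Ines: Greta, Anika, Tara, Priya (4). Under Isla: Sable, Hazel, Walden (3). Jana has no reports. So Winona's organization is 3 direct reports plus everyone under them: 5 + 4 + 1 = 10.

10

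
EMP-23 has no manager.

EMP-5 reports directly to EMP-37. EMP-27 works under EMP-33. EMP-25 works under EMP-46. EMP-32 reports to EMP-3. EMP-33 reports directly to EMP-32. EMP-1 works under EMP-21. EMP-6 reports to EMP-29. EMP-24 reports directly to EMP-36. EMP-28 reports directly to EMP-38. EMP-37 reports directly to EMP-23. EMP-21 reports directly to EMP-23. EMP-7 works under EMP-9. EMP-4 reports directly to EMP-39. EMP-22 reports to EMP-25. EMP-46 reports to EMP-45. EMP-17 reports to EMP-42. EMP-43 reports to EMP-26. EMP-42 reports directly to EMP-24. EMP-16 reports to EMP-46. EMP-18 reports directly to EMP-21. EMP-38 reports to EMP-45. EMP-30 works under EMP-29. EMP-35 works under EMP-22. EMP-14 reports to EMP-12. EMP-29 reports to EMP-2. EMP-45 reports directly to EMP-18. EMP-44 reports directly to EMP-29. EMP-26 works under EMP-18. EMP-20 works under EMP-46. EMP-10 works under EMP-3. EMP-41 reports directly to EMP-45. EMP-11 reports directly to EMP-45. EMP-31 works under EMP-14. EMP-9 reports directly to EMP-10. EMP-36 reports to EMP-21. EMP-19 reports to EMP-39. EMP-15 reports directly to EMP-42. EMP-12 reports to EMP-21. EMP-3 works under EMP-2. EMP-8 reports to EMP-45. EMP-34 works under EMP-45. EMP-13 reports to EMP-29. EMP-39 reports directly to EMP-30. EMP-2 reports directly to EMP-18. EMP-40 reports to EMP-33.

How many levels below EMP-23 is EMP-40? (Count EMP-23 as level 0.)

7

Chain from EMP-40 up to EMP-23: EMP-40 → EMP-33 → EMP-32 → EMP-3 → EMP-2 → EMP-18 → EMP-21 → EMP-23. That is 7 steps up, so EMP-40 is 7 levels below EMP-23.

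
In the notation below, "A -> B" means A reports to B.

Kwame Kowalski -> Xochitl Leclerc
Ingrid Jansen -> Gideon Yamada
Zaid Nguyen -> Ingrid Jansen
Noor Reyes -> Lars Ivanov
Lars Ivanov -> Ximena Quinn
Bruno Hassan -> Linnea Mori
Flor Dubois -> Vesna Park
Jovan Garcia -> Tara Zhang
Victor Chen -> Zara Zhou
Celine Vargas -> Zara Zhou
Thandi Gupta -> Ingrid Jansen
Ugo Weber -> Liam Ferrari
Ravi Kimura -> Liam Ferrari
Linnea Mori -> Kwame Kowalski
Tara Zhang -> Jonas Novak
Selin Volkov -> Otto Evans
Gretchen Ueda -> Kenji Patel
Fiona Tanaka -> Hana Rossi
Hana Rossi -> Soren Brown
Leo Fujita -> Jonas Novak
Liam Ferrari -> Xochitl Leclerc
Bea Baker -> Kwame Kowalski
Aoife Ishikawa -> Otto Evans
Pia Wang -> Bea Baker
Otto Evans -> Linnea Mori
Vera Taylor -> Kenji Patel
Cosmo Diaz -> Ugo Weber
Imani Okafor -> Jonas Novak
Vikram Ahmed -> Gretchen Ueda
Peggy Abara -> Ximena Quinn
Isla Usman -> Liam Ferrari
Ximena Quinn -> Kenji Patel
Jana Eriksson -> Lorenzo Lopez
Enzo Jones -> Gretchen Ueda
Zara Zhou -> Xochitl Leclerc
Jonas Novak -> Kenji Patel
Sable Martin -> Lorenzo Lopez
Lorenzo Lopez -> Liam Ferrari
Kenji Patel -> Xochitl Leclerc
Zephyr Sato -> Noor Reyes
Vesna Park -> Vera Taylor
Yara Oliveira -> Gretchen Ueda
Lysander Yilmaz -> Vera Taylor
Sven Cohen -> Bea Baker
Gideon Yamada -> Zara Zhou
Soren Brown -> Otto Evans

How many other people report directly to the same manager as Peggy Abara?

Peggy Abara reports to Ximena Quinn. Ximena Quinn's other direct reports are Lars Ivanov — 1 peer.

1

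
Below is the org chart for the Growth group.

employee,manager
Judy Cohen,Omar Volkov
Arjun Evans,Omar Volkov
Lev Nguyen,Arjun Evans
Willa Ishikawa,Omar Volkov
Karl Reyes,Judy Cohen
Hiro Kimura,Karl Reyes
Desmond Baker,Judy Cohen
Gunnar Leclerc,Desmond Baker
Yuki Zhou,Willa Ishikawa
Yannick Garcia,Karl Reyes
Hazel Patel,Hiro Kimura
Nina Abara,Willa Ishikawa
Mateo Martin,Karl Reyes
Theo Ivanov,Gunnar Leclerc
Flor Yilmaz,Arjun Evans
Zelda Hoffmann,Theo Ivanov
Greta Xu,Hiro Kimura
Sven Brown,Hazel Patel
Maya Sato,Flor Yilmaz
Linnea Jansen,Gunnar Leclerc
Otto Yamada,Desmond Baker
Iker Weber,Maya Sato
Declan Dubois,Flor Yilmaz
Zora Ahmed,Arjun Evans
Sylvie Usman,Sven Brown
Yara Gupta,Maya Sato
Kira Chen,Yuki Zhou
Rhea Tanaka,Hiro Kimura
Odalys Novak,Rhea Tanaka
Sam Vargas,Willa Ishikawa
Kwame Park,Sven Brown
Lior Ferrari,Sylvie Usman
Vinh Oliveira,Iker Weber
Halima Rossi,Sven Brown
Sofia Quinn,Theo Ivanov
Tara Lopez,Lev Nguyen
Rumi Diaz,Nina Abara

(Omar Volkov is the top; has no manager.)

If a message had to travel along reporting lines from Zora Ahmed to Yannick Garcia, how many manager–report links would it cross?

5

Zora Ahmed is 2 levels below Omar Volkov, and Yannick Garcia is 3 levels below Omar Volkov (their lowest common manager). The shortest path runs up from Zora Ahmed to Omar Volkov and back down to Yannick Garcia: 2 + 3 = 5 links.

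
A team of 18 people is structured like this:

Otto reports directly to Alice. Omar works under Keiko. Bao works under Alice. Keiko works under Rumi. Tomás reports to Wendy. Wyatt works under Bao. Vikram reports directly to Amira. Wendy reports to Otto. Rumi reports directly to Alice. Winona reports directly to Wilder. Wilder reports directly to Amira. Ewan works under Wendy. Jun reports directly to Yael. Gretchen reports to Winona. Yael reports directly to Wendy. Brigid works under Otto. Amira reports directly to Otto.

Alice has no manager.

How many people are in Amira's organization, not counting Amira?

4

Amira directly manages Wilder, Vikram. Under Wilder: Winona, Gretchen (2). Vikram has no reports. So Amira's organization is 2 direct reports plus everyone under them: 3 + 1 = 4.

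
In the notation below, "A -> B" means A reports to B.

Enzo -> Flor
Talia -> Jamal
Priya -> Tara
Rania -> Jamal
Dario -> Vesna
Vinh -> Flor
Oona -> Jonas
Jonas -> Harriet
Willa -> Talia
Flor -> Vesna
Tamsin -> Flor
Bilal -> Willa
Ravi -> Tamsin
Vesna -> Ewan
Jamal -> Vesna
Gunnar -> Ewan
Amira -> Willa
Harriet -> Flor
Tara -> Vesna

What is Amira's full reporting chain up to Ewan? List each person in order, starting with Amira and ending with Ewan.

Amira reports to Willa. Willa reports to Talia. Talia reports to Jamal. Jamal reports to Vesna. Vesna reports to Ewan. Ewan is at the top.

Amira -> Willa -> Talia -> Jamal -> Vesna -> Ewan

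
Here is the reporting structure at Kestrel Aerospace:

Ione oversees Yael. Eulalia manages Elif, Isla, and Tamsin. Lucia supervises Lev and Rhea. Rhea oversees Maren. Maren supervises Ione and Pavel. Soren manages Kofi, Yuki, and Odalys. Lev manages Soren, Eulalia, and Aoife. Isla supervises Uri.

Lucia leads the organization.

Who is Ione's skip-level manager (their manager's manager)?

Ione reports to Maren, and Maren reports to Rhea. So Ione's skip-level manager is Rhea.

Rhea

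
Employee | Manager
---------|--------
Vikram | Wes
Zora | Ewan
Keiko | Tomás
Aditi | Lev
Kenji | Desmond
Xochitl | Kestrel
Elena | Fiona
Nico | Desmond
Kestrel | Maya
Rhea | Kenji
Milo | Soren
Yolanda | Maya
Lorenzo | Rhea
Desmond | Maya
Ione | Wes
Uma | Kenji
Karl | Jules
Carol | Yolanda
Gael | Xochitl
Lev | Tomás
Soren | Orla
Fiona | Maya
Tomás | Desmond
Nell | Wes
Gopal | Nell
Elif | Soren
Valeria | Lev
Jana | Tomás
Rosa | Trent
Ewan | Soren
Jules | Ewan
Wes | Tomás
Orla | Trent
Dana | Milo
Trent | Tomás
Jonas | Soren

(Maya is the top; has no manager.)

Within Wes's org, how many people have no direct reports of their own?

The people in Wes's organization with no one reporting to them are Gopal, Vikram, Ione. That is 3.

3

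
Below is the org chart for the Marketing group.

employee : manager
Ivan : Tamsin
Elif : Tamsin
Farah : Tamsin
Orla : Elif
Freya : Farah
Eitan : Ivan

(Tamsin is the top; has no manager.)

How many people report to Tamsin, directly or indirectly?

6

Tamsin directly manages Ivan, Elif, Farah. Under Ivan: Eitan (1). Under Elif: Orla (1). Under Farah: Freya (1). So Tamsin's organization is 3 direct reports plus everyone under them: 2 + 2 + 2 = 6.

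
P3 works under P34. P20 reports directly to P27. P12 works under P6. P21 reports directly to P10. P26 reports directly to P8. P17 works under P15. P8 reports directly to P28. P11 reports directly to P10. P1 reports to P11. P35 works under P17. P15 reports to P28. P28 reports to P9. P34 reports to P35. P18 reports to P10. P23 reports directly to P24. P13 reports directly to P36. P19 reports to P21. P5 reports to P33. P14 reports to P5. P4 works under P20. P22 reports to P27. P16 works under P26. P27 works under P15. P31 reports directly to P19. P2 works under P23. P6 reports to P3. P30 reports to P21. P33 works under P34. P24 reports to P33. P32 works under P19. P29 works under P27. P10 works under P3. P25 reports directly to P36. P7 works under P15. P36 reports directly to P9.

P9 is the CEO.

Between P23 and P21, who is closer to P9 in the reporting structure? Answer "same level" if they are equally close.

Both P23 and P21 are 8 levels below P9.

same level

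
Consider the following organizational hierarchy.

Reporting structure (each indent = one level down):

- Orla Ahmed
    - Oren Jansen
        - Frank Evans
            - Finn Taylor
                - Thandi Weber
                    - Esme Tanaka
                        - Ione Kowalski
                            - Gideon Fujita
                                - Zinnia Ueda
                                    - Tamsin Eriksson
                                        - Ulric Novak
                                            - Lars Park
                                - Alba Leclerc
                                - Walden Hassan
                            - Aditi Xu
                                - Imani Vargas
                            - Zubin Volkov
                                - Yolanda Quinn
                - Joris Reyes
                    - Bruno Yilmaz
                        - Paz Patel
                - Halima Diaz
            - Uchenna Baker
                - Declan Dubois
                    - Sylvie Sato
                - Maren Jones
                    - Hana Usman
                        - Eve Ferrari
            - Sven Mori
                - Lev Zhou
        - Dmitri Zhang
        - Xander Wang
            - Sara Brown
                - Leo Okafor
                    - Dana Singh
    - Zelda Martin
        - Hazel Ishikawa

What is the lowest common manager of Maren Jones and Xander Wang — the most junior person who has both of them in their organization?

Maren Jones's chain of managers is Uchenna Baker, Frank Evans, Oren Jansen, Orla Ahmed. Xander Wang's chain of managers is Oren Jansen, Orla Ahmed. The first manager that appears in both chains is Oren Jansen.

Oren Jansen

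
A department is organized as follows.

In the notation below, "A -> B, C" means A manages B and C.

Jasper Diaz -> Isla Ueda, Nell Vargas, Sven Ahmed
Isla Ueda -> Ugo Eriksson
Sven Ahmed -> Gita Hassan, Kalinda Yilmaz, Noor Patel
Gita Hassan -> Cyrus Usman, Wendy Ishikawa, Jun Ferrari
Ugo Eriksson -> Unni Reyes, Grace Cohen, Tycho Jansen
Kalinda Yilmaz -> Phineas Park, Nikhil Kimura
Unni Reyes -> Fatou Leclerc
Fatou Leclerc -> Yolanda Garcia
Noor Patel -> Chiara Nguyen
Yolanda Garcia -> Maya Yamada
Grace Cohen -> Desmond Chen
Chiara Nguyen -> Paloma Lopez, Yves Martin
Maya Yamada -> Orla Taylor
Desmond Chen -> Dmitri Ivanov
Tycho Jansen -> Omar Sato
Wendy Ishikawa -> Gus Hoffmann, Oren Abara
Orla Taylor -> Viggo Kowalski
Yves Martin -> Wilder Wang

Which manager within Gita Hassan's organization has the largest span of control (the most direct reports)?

Gita Hassan

Direct-report counts within Gita Hassan's organization: Gita Hassan has 3; Wendy Ishikawa has 2. The largest is 3, held by Gita Hassan.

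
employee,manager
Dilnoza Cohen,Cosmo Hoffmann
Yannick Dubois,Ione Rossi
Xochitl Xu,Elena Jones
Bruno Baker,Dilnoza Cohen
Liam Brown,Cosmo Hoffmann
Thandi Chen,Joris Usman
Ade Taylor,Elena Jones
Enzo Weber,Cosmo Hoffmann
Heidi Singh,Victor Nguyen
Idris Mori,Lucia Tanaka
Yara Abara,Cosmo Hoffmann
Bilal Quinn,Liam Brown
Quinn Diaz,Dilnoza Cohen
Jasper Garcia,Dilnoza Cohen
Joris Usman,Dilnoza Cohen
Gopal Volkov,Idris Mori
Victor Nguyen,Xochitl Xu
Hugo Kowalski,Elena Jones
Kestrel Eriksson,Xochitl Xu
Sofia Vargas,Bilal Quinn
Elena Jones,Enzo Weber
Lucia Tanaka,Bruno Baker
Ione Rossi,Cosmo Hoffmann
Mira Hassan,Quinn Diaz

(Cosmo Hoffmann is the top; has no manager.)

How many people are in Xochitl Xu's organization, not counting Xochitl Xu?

3

Xochitl Xu directly manages Victor Nguyen, Kestrel Eriksson. Under Victor Nguyen: Heidi Singh (1). Kestrel Eriksson has no reports. So Xochitl Xu's organization is 2 direct reports plus everyone under them: 2 + 1 = 3.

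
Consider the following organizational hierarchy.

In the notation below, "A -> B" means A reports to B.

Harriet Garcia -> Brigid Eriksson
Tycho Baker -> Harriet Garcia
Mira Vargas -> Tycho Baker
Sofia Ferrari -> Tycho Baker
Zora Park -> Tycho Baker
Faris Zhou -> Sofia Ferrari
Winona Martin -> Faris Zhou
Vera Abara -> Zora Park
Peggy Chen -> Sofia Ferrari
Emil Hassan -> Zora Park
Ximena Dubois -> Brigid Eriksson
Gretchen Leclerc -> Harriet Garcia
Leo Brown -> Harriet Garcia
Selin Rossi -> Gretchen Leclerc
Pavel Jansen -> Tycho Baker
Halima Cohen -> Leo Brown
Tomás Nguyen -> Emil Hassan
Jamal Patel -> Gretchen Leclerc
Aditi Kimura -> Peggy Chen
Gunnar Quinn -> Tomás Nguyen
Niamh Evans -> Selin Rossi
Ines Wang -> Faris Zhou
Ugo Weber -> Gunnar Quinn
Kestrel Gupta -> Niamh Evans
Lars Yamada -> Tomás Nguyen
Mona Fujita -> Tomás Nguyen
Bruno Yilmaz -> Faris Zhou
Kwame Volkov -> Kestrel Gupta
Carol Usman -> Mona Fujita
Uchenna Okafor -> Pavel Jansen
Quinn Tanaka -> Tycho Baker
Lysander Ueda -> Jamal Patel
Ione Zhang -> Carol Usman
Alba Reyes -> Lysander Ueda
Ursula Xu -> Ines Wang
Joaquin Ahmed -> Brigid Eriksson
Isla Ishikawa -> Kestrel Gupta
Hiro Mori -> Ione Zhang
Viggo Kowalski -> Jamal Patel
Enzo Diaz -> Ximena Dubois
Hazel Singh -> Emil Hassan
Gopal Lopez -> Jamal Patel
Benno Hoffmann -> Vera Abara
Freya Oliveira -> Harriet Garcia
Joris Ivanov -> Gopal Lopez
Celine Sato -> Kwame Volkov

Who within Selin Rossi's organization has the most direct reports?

Direct-report counts within Selin Rossi's organization: Selin Rossi has 1; Niamh Evans has 1; Kestrel Gupta has 2; Kwame Volkov has 1. The largest is 2, held by Kestrel Gupta.

Kestrel Gupta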